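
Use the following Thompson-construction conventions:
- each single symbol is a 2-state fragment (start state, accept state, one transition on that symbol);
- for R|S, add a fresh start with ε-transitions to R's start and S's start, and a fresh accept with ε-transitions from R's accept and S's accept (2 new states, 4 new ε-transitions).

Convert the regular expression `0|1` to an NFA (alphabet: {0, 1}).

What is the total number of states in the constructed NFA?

Per subexpression:
Each of the 2 symbol leaves contributes a 2-state fragment.
  0|1 : 6 states

6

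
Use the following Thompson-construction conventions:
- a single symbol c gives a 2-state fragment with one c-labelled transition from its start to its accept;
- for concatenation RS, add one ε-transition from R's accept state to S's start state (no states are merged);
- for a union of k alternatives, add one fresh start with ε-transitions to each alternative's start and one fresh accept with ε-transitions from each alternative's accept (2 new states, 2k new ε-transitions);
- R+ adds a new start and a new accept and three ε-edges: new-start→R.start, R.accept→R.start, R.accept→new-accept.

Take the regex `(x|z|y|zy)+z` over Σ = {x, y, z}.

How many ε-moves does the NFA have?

13

Per subexpression:
Each of the 6 symbol leaves contributes 0 ε-transitions.
  zy — 1 ε-transition
  x|z|y|zy — 9 ε-transitions
  (x|z|y|zy)+ — 12 ε-transitions
  (x|z|y|zy)+z — 13 ε-transitions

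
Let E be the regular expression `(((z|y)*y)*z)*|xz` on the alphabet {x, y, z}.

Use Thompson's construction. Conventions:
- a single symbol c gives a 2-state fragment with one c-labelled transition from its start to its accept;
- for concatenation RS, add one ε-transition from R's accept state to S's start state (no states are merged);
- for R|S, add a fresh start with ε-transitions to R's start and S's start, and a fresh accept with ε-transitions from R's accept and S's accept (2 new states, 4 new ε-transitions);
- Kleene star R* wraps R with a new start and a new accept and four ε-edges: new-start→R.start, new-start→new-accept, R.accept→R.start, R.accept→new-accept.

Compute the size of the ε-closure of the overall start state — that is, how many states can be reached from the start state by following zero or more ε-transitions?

Compute the ε-closure size of each fragment's start state recursively; a symbol fragment's start has no outgoing ε-edge, so its closure is just itself (size 1).
  z|y — new start ε-reaches every alternative's start; none of them accept ε, so the new accept is not reached: |ε-closure| = 1 + 1 + 1 = 3
  (z|y)* — the star's fresh start ε-reaches both the body's start and the fresh accept: |ε-closure| = 2 + 3 = 5
  (z|y)*y — the left operand accepts ε, so the closure extends into the next operand (via the concat ε-link); |ε-closure| = 5 + 1 = 6
  ((z|y)*y)* — new start has ε-edges to the inner start and to the new accept, so |ε-closure| = 2 + 6 = 8
  ((z|y)*y)*z — |ε-closure| = 8 + 1 = 9 (closure spills across the concat boundary because the left factor accepts ε)
  (((z|y)*y)*z)* — new start has ε-edges to the inner start and to the new accept, so |ε-closure| = 2 + 9 = 11
  xz — same as the first factor's closure: |ε-closure| = 1
  (((z|y)*y)*z)*|xz — |ε-closure| = 1 (new start) + (11 + 1) + 1 (new accept, since some branch ε-reaches its own accept) = 14

14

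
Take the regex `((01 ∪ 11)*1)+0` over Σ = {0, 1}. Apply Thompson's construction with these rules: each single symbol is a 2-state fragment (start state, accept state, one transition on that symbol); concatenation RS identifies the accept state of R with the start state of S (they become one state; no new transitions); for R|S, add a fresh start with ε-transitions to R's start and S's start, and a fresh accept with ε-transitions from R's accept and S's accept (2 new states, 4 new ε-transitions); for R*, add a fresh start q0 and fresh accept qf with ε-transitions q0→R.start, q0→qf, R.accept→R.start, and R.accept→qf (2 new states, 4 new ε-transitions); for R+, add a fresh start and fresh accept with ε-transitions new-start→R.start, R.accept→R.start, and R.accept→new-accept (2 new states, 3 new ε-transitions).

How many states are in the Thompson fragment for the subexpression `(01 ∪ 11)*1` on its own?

11

Fragment for `(01 ∪ 11)*1`:
Each of the 5 symbol leaves contributes a 2-state fragment.
  01 → 3 states
  11 → 3 states
  01 ∪ 11 → 8 states
  (01 ∪ 11)* → 10 states
  (01 ∪ 11)*1 → 11 states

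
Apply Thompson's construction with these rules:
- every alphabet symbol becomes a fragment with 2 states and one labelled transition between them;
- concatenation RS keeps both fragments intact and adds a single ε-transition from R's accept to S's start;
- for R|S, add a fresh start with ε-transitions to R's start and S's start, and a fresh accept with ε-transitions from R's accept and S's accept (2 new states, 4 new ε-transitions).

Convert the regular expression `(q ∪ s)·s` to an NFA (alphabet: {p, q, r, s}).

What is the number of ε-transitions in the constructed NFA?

5

Building bottom-up:
Each of the 3 symbol leaves contributes 0 ε-transitions.
  q ∪ s → 4 ε-transitions
  (q ∪ s)·s → 5 ε-transitions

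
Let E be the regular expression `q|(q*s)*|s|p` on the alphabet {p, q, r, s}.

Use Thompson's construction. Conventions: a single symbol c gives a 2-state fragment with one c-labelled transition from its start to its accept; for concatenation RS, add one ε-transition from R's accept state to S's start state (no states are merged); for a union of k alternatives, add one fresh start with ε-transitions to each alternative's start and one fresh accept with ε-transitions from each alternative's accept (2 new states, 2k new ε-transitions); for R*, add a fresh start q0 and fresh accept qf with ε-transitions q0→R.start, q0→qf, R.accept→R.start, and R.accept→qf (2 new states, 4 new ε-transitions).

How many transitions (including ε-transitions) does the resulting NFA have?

Per subexpression:
Each of the 5 symbol leaves contributes 1 transition (1 symbol, 0 ε).
  q* : 5 transitions (1 symbol, 4 ε)
  q*s : 7 transitions (2 symbol, 5 ε)
  (q*s)* : 11 transitions (2 symbol, 9 ε)
  q|(q*s)*|s|p : 22 transitions (5 symbol, 17 ε)

22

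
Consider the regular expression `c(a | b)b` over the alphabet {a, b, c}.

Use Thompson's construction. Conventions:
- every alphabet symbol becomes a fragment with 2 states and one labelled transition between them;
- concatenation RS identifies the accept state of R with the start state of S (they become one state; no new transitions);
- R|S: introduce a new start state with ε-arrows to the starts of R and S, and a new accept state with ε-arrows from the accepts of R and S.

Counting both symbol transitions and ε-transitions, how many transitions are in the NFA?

Recursing over subexpressions:
Each of the 4 symbol leaves contributes 1 transition (1 symbol, 0 ε).
  a | b → 6 transitions (2 symbol, 4 ε)
  c(a | b)b → 8 transitions (4 symbol, 4 ε)

8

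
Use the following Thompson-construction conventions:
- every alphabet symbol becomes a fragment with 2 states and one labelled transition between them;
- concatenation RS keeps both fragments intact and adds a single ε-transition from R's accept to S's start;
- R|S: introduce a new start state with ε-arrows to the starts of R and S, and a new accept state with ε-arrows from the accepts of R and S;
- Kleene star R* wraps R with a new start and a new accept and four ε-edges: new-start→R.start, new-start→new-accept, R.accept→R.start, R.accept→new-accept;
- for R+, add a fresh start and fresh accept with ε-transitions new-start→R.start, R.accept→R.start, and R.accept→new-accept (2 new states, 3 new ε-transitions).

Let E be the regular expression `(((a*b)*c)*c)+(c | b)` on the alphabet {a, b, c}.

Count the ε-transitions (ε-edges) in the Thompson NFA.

Building bottom-up:
Each of the 6 symbol leaves contributes 0 ε-transitions.
  a* = 4 ε-transitions
  a*b = 5 ε-transitions
  (a*b)* = 9 ε-transitions
  (a*b)*c = 10 ε-transitions
  ((a*b)*c)* = 14 ε-transitions
  ((a*b)*c)*c = 15 ε-transitions
  (((a*b)*c)*c)+ = 18 ε-transitions
  c | b = 4 ε-transitions
  (((a*b)*c)*c)+(c | b) = 23 ε-transitions

23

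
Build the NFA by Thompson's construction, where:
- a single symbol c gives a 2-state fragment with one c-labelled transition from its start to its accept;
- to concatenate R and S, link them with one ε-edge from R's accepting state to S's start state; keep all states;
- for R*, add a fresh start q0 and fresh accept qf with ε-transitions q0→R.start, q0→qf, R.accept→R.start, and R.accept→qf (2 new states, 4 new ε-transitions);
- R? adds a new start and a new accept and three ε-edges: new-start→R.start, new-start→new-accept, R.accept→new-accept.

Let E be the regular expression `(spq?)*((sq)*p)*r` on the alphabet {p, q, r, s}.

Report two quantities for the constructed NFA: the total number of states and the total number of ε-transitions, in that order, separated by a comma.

Per subexpression:
Each of the 7 symbol leaves contributes 2 states and 0 ε-transitions.
  q? — 4 states, 3 ε-transitions
  spq? — 8 states, 5 ε-transitions
  (spq?)* — 10 states, 9 ε-transitions
  sq — 4 states, 1 ε-transition
  (sq)* — 6 states, 5 ε-transitions
  (sq)*p — 8 states, 6 ε-transitions
  ((sq)*p)* — 10 states, 10 ε-transitions
  (spq?)*((sq)*p)*r — 22 states, 21 ε-transitions

22, 21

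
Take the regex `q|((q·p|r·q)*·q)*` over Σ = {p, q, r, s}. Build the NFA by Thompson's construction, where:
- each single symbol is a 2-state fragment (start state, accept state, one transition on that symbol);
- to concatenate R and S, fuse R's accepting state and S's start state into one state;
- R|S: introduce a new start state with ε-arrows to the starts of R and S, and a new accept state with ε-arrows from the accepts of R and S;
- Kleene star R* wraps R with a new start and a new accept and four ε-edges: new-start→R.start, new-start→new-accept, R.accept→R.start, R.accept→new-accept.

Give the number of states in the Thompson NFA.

Building bottom-up:
Each of the 6 symbol leaves contributes a 2-state fragment.
  q·p — 3 states
  r·q — 3 states
  q·p|r·q — 8 states
  (q·p|r·q)* — 10 states
  (q·p|r·q)*·q — 11 states
  ((q·p|r·q)*·q)* — 13 states
  q|((q·p|r·q)*·q)* — 17 states

17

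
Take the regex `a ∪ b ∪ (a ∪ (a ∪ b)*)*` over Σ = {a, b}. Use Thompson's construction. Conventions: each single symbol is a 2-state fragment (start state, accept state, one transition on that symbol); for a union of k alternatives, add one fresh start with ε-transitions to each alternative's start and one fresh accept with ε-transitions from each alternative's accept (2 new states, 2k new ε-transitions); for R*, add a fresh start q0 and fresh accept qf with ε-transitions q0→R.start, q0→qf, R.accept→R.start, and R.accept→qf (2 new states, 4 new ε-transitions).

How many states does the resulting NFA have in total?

Per subexpression:
Each of the 5 symbol leaves contributes a 2-state fragment.
  a ∪ b = 6 states
  (a ∪ b)* = 8 states
  a ∪ (a ∪ b)* = 12 states
  (a ∪ (a ∪ b)*)* = 14 states
  a ∪ b ∪ (a ∪ (a ∪ b)*)* = 20 states

20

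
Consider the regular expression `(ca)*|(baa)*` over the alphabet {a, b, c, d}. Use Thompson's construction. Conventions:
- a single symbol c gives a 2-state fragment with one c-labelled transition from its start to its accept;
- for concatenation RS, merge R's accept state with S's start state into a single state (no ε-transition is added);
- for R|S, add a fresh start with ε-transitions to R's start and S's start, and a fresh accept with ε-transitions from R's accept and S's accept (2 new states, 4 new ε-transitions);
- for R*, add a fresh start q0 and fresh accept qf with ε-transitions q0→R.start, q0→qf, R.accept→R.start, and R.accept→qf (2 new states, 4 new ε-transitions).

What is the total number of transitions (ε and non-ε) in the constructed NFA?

17

Recursing over subexpressions:
Each of the 5 symbol leaves contributes 1 transition (1 symbol, 0 ε).
  ca : 2 transitions (2 symbol, 0 ε)
  (ca)* : 6 transitions (2 symbol, 4 ε)
  baa : 3 transitions (3 symbol, 0 ε)
  (baa)* : 7 transitions (3 symbol, 4 ε)
  (ca)*|(baa)* : 17 transitions (5 symbol, 12 ε)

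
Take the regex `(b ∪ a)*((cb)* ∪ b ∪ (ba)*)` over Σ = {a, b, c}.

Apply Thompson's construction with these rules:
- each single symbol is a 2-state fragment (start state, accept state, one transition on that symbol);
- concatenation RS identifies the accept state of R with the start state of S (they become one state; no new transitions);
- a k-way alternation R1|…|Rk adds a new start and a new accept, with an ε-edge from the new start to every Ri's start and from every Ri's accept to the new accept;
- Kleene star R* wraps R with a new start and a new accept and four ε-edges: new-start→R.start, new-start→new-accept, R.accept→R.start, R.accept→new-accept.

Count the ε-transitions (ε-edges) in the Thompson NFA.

Recursing over subexpressions:
Each of the 7 symbol leaves contributes 0 ε-transitions.
  b ∪ a → 4 ε-transitions
  (b ∪ a)* → 8 ε-transitions
  cb → 0 ε-transitions
  (cb)* → 4 ε-transitions
  ba → 0 ε-transitions
  (ba)* → 4 ε-transitions
  (cb)* ∪ b ∪ (ba)* → 14 ε-transitions
  (b ∪ a)*((cb)* ∪ b ∪ (ba)*) → 22 ε-transitions

22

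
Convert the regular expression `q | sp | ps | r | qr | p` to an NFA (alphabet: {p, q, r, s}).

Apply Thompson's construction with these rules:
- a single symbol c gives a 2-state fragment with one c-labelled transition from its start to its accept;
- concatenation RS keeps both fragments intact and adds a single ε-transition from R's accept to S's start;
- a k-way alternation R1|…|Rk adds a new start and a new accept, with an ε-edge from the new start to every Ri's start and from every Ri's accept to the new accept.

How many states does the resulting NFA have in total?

Building bottom-up:
Each of the 9 symbol leaves contributes a 2-state fragment.
  sp : 4 states
  ps : 4 states
  qr : 4 states
  q | sp | ps | r | qr | p : 20 states

20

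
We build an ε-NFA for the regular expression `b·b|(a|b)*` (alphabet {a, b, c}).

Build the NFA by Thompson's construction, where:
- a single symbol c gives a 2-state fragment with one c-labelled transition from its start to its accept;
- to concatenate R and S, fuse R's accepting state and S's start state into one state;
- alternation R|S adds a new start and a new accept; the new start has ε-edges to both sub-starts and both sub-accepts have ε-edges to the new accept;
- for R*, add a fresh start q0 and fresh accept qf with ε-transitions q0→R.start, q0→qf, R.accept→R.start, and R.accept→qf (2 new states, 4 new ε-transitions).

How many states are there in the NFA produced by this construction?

Per subexpression:
Each of the 4 symbol leaves contributes a 2-state fragment.
  b·b : 3 states
  a|b : 6 states
  (a|b)* : 8 states
  b·b|(a|b)* : 13 states

13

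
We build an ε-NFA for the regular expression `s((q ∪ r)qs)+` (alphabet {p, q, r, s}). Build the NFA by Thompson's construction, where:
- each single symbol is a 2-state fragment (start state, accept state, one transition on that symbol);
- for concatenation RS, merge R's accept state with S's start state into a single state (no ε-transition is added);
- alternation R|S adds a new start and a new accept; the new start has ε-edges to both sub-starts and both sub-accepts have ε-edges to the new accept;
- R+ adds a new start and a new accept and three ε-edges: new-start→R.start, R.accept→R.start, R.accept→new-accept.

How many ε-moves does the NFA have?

Bottom-up over the parse tree:
Each of the 5 symbol leaves contributes 0 ε-transitions.
  q ∪ r — 4 ε-transitions
  (q ∪ r)qs — 4 ε-transitions
  ((q ∪ r)qs)+ — 7 ε-transitions
  s((q ∪ r)qs)+ — 7 ε-transitions

7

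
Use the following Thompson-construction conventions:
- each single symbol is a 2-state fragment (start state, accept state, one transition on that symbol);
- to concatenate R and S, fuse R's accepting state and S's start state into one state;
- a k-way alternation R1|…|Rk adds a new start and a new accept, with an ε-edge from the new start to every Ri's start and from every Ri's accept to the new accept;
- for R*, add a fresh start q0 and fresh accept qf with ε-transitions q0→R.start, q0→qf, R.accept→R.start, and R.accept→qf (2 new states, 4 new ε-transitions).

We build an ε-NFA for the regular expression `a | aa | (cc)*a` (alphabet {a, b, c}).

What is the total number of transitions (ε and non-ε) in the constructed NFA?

16

By structural recursion:
Each of the 6 symbol leaves contributes 1 transition (1 symbol, 0 ε).
  aa — 2 transitions (2 symbol, 0 ε)
  cc — 2 transitions (2 symbol, 0 ε)
  (cc)* — 6 transitions (2 symbol, 4 ε)
  (cc)*a — 7 transitions (3 symbol, 4 ε)
  a | aa | (cc)*a — 16 transitions (6 symbol, 10 ε)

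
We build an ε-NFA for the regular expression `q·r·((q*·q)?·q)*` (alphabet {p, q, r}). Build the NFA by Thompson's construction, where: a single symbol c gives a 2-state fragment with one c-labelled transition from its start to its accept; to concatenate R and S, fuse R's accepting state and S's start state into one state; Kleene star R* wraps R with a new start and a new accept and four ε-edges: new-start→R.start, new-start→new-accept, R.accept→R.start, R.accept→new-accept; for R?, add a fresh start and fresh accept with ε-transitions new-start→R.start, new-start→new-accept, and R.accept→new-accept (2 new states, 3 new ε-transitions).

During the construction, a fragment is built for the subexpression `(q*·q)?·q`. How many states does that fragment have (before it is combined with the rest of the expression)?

8

Fragment for `(q*·q)?·q`:
Each of the 3 symbol leaves contributes a 2-state fragment.
  q* — 4 states
  q*·q — 5 states
  (q*·q)? — 7 states
  (q*·q)?·q — 8 states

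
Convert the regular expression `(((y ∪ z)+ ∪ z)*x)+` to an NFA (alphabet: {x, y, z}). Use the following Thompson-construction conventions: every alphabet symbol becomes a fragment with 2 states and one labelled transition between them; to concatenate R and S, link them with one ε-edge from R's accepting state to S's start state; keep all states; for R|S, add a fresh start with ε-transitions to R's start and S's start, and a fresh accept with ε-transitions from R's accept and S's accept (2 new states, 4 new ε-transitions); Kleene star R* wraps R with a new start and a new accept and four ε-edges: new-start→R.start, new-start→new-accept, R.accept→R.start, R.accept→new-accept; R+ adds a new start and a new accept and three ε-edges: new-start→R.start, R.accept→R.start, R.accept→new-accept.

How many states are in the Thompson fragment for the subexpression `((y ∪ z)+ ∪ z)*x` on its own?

16

Fragment for `((y ∪ z)+ ∪ z)*x`:
Each of the 4 symbol leaves contributes a 2-state fragment.
  y ∪ z → 6 states
  (y ∪ z)+ → 8 states
  (y ∪ z)+ ∪ z → 12 states
  ((y ∪ z)+ ∪ z)* → 14 states
  ((y ∪ z)+ ∪ z)*x → 16 states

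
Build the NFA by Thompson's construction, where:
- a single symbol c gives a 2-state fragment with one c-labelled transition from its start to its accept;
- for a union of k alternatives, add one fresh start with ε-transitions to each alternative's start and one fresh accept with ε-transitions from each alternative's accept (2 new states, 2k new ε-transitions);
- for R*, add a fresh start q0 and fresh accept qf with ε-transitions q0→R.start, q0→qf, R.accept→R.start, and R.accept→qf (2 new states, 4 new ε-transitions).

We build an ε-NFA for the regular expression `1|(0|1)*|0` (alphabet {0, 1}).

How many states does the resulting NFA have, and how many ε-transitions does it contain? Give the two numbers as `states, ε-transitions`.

Recursing over subexpressions:
Each of the 4 symbol leaves contributes 2 states and 0 ε-transitions.
  0|1 = 6 states, 4 ε-transitions
  (0|1)* = 8 states, 8 ε-transitions
  1|(0|1)*|0 = 14 states, 14 ε-transitions

14, 14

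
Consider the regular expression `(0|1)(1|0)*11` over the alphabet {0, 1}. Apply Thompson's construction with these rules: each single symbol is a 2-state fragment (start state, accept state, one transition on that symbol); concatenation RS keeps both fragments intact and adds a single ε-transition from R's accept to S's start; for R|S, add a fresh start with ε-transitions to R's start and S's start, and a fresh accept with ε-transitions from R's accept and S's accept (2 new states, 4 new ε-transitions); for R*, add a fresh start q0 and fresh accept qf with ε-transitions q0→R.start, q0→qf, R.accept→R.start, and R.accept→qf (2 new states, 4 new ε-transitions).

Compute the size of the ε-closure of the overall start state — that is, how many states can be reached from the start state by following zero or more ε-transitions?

3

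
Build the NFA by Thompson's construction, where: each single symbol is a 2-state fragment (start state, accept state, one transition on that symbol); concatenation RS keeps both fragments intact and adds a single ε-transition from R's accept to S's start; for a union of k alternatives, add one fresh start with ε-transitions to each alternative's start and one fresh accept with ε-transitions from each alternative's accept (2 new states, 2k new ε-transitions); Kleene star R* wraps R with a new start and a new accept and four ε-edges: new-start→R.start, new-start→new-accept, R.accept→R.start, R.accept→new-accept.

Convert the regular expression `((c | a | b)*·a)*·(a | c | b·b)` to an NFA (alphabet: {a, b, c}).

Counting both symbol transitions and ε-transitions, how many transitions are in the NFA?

Recursing over subexpressions:
Each of the 8 symbol leaves contributes 1 transition (1 symbol, 0 ε).
  c | a | b = 9 transitions (3 symbol, 6 ε)
  (c | a | b)* = 13 transitions (3 symbol, 10 ε)
  (c | a | b)*·a = 15 transitions (4 symbol, 11 ε)
  ((c | a | b)*·a)* = 19 transitions (4 symbol, 15 ε)
  b·b = 3 transitions (2 symbol, 1 ε)
  a | c | b·b = 11 transitions (4 symbol, 7 ε)
  ((c | a | b)*·a)*·(a | c | b·b) = 31 transitions (8 symbol, 23 ε)

31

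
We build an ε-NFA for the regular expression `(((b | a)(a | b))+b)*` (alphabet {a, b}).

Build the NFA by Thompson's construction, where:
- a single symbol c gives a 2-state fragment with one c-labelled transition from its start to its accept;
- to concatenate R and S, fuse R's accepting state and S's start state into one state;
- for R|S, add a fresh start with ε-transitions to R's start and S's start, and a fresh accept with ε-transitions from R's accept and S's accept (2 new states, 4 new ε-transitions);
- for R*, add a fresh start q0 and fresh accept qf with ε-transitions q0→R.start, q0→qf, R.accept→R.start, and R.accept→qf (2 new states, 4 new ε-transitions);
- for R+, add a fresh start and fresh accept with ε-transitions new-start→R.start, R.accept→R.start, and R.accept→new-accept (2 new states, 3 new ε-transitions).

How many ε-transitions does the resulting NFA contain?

15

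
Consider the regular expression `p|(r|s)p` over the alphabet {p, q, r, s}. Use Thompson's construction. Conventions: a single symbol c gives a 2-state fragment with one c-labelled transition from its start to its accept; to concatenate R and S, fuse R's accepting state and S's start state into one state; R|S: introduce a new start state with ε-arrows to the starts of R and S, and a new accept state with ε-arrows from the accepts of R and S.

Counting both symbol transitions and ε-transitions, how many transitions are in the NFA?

12

Per subexpression:
Each of the 4 symbol leaves contributes 1 transition (1 symbol, 0 ε).
  r|s — 6 transitions (2 symbol, 4 ε)
  (r|s)p — 7 transitions (3 symbol, 4 ε)
  p|(r|s)p — 12 transitions (4 symbol, 8 ε)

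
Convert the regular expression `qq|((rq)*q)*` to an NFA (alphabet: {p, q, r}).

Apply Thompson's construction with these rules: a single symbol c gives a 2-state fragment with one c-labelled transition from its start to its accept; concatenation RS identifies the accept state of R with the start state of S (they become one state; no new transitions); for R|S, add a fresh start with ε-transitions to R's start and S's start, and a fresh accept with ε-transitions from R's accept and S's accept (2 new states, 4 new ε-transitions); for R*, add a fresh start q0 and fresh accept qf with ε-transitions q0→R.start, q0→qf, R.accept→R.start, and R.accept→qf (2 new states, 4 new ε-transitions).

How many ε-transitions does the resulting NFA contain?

12

Bottom-up over the parse tree:
Each of the 5 symbol leaves contributes 0 ε-transitions.
  qq — 0 ε-transitions
  rq — 0 ε-transitions
  (rq)* — 4 ε-transitions
  (rq)*q — 4 ε-transitions
  ((rq)*q)* — 8 ε-transitions
  qq|((rq)*q)* — 12 ε-transitions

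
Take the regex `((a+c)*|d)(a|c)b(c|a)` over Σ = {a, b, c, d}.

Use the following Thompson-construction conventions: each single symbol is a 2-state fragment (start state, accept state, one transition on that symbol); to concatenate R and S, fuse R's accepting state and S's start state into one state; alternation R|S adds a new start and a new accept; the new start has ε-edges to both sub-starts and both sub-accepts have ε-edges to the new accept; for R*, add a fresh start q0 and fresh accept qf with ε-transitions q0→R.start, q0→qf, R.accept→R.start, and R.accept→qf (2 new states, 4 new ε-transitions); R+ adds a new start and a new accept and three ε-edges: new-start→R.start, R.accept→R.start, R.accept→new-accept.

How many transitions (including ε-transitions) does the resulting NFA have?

27

Recursing over subexpressions:
Each of the 8 symbol leaves contributes 1 transition (1 symbol, 0 ε).
  a+ → 4 transitions (1 symbol, 3 ε)
  a+c → 5 transitions (2 symbol, 3 ε)
  (a+c)* → 9 transitions (2 symbol, 7 ε)
  (a+c)*|d → 14 transitions (3 symbol, 11 ε)
  a|c → 6 transitions (2 symbol, 4 ε)
  c|a → 6 transitions (2 symbol, 4 ε)
  ((a+c)*|d)(a|c)b(c|a) → 27 transitions (8 symbol, 19 ε)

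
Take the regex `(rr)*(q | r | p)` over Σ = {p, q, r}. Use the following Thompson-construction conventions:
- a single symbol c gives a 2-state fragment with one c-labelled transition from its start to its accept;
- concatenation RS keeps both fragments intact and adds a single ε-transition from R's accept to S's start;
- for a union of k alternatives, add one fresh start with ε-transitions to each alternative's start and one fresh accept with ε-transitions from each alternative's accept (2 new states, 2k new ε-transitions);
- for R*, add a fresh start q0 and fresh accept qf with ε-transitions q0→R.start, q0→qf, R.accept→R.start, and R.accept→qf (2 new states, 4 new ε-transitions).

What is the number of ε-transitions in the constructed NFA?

12

Building bottom-up:
Each of the 5 symbol leaves contributes 0 ε-transitions.
  rr : 1 ε-transition
  (rr)* : 5 ε-transitions
  q | r | p : 6 ε-transitions
  (rr)*(q | r | p) : 12 ε-transitions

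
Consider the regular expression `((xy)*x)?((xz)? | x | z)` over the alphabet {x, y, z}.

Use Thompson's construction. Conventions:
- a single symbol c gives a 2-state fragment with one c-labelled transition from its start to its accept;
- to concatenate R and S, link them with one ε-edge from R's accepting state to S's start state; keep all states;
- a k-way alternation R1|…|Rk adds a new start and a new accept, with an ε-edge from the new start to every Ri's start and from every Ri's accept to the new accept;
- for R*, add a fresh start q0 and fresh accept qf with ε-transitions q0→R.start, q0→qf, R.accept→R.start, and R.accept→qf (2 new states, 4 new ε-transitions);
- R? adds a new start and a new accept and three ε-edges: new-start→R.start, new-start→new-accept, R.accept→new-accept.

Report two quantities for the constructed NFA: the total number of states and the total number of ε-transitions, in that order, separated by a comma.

22, 20

Bottom-up over the parse tree:
Each of the 7 symbol leaves contributes 2 states and 0 ε-transitions.
  xy → 4 states, 1 ε-transition
  (xy)* → 6 states, 5 ε-transitions
  (xy)*x → 8 states, 6 ε-transitions
  ((xy)*x)? → 10 states, 9 ε-transitions
  xz → 4 states, 1 ε-transition
  (xz)? → 6 states, 4 ε-transitions
  (xz)? | x | z → 12 states, 10 ε-transitions
  ((xy)*x)?((xz)? | x | z) → 22 states, 20 ε-transitions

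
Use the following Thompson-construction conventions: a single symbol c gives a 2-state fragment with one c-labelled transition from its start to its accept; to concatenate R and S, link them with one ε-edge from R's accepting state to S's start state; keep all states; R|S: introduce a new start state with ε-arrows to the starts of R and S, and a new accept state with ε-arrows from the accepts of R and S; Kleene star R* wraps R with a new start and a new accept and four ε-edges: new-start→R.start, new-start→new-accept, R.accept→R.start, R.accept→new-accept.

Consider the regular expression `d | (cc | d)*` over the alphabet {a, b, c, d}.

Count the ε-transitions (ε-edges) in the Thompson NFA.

13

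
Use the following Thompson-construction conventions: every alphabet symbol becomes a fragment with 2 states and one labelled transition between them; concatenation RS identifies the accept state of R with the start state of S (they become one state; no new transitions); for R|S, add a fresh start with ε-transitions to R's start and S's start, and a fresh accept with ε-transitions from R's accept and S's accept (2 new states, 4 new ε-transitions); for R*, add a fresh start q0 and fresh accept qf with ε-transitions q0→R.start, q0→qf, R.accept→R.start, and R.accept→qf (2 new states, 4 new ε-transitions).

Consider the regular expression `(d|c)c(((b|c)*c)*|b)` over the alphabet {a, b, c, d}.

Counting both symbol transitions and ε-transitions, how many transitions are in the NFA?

27

Recursing over subexpressions:
Each of the 7 symbol leaves contributes 1 transition (1 symbol, 0 ε).
  d|c — 6 transitions (2 symbol, 4 ε)
  b|c — 6 transitions (2 symbol, 4 ε)
  (b|c)* — 10 transitions (2 symbol, 8 ε)
  (b|c)*c — 11 transitions (3 symbol, 8 ε)
  ((b|c)*c)* — 15 transitions (3 symbol, 12 ε)
  ((b|c)*c)*|b — 20 transitions (4 symbol, 16 ε)
  (d|c)c(((b|c)*c)*|b) — 27 transitions (7 symbol, 20 ε)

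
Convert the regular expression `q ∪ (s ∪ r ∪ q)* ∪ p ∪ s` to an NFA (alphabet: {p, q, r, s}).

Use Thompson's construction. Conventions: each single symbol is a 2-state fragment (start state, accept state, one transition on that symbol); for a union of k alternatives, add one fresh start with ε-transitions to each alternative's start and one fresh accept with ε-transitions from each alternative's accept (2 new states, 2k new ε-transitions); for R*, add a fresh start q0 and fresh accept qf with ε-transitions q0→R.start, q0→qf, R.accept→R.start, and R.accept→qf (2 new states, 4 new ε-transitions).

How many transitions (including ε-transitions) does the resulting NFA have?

24

Per subexpression:
Each of the 6 symbol leaves contributes 1 transition (1 symbol, 0 ε).
  s ∪ r ∪ q — 9 transitions (3 symbol, 6 ε)
  (s ∪ r ∪ q)* — 13 transitions (3 symbol, 10 ε)
  q ∪ (s ∪ r ∪ q)* ∪ p ∪ s — 24 transitions (6 symbol, 18 ε)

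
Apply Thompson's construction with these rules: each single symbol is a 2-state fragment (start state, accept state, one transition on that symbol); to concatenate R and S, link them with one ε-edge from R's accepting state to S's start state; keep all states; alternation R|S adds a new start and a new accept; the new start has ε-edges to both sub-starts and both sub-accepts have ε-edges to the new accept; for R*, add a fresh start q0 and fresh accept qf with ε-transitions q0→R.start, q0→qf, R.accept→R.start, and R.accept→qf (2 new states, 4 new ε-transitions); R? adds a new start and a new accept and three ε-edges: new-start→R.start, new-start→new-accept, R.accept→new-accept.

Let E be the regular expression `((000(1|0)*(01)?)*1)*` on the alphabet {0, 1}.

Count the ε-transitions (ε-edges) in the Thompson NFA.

25

Per subexpression:
Each of the 8 symbol leaves contributes 0 ε-transitions.
  1|0 → 4 ε-transitions
  (1|0)* → 8 ε-transitions
  01 → 1 ε-transition
  (01)? → 4 ε-transitions
  000(1|0)*(01)? → 16 ε-transitions
  (000(1|0)*(01)?)* → 20 ε-transitions
  (000(1|0)*(01)?)*1 → 21 ε-transitions
  ((000(1|0)*(01)?)*1)* → 25 ε-transitions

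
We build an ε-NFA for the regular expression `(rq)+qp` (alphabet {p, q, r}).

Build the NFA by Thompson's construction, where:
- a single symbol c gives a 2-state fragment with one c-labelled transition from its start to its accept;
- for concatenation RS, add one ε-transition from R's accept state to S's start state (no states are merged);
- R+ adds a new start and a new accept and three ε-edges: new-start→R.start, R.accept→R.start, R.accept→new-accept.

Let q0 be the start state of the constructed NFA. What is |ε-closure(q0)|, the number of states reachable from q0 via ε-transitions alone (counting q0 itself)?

2

Compute the ε-closure size of each fragment's start state recursively; a symbol fragment's start has no outgoing ε-edge, so its closure is just itself (size 1).
  rq : same as the first factor's closure: |closure| = 1
  (rq)+ : new start ε-reaches only the body's start; the new accept needs a symbol first: |closure| = 1 + 1 = 2
  (rq)+qp : same as the first factor's closure: |closure| = 2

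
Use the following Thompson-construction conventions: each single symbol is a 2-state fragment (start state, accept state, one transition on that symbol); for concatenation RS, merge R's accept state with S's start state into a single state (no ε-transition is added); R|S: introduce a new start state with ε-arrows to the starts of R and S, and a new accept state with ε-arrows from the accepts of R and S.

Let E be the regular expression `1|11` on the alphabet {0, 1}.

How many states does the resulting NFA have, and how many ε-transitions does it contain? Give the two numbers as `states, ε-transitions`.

7, 4

By structural recursion:
Each of the 3 symbol leaves contributes 2 states and 0 ε-transitions.
  11 : 3 states, 0 ε-transitions
  1|11 : 7 states, 4 ε-transitions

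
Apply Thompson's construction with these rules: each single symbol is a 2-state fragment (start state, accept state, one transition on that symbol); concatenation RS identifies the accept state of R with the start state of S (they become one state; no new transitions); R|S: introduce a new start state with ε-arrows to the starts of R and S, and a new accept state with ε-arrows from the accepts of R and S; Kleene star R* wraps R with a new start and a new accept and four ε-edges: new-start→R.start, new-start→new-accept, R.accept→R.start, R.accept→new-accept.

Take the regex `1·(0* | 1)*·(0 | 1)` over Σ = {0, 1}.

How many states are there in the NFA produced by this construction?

16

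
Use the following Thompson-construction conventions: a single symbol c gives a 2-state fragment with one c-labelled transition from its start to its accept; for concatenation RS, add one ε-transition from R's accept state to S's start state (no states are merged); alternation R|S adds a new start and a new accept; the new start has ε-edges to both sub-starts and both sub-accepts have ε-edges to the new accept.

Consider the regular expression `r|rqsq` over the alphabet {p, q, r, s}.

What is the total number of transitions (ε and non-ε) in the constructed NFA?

12

Building bottom-up:
Each of the 5 symbol leaves contributes 1 transition (1 symbol, 0 ε).
  rqsq : 7 transitions (4 symbol, 3 ε)
  r|rqsq : 12 transitions (5 symbol, 7 ε)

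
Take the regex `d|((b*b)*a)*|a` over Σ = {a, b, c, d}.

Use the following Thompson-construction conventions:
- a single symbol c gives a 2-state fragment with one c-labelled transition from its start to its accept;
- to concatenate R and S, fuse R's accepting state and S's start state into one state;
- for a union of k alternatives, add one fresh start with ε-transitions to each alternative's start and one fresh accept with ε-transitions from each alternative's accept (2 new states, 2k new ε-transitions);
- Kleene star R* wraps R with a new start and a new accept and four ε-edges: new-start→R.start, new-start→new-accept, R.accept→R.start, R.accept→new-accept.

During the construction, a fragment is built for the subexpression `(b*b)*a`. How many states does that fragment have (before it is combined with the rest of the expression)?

Fragment for `(b*b)*a`:
Each of the 3 symbol leaves contributes a 2-state fragment.
  b* → 4 states
  b*b → 5 states
  (b*b)* → 7 states
  (b*b)*a → 8 states

8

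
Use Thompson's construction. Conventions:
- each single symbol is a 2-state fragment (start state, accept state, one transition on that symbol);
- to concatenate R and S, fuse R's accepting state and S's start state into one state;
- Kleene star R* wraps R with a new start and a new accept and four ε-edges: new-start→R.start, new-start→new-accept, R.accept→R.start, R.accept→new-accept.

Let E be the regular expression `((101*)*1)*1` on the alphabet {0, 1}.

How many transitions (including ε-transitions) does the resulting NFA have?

17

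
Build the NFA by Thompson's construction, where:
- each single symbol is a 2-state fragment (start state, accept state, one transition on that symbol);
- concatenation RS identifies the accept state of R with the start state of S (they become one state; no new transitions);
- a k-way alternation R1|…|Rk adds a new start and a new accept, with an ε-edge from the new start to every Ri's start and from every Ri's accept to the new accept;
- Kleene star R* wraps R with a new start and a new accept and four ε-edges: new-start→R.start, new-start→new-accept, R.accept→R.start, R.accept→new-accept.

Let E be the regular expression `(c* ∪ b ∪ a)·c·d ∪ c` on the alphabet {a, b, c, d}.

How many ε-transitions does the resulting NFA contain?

14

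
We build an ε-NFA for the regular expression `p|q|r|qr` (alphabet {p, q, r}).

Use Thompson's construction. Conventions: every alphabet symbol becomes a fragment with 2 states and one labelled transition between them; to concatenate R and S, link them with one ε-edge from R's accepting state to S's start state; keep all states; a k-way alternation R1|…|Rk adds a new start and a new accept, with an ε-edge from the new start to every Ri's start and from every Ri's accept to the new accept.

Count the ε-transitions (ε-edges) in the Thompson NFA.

Recursing over subexpressions:
Each of the 5 symbol leaves contributes 0 ε-transitions.
  qr : 1 ε-transition
  p|q|r|qr : 9 ε-transitions

9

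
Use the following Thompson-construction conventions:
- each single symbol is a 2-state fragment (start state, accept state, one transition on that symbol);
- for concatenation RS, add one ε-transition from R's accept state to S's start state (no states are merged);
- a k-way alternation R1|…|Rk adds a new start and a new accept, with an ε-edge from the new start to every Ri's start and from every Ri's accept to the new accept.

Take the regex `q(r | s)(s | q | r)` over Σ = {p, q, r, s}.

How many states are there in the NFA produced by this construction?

16

Building bottom-up:
Each of the 6 symbol leaves contributes a 2-state fragment.
  r | s : 6 states
  s | q | r : 8 states
  q(r | s)(s | q | r) : 16 states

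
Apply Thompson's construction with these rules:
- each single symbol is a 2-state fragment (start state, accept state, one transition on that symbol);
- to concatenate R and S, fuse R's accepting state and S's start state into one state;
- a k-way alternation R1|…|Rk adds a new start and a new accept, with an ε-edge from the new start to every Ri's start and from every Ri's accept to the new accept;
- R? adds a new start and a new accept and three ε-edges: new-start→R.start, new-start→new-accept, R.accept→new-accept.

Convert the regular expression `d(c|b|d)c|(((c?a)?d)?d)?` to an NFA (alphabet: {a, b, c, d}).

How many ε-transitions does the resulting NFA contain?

By structural recursion:
Each of the 9 symbol leaves contributes 0 ε-transitions.
  c|b|d : 6 ε-transitions
  d(c|b|d)c : 6 ε-transitions
  c? : 3 ε-transitions
  c?a : 3 ε-transitions
  (c?a)? : 6 ε-transitions
  (c?a)?d : 6 ε-transitions
  ((c?a)?d)? : 9 ε-transitions
  ((c?a)?d)?d : 9 ε-transitions
  (((c?a)?d)?d)? : 12 ε-transitions
  d(c|b|d)c|(((c?a)?d)?d)? : 22 ε-transitions

22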